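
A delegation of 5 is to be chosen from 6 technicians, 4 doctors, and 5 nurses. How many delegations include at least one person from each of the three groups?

2170

With no constraint there are C(15,5) = 3003 possible selections.
Subtract selections that omit an entire group: no technicians → C(9,5) = 126; no doctors → C(11,5) = 462; no nurses → C(10,5) = 252.
Add back selections omitting two groups (i.e. drawn from a single group): C(6,5) + C(4,5) + C(5,5) = 7.
By inclusion–exclusion: 3003 − 840 + 7 = 2170.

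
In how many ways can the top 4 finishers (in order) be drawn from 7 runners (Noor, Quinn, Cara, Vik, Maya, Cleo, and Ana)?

There are 7 choices for 1st place, 6 for 2nd, and so on down to 4 for position 4.
That gives 7 × 6 × 5 × 4 = 840.

840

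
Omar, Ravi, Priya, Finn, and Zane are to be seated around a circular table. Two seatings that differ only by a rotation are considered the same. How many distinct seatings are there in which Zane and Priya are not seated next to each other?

All circular seatings of 5 people number (4)! = 24.
Seatings with Zane beside Priya: treat them as a block with 2 internal orders, giving 2 × (3)! = 12.
Subtracting, 24 − 12 = 12.

12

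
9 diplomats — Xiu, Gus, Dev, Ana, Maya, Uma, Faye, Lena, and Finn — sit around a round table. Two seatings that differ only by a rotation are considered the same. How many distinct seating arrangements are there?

40320

Seat Xiu anywhere (absorbing the rotational symmetry), then permute the other 8: (8)! = 40320.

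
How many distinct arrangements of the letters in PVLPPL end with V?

Fix V in the last position and arrange the remaining 5 letters.
Those 5 letters have L appearing twice and P appearing 3 times, giving (5)!/(3!·2!) = 10.

10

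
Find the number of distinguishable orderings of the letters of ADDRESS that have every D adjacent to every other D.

Treat the 2 copies of D as a single block. The multiset to arrange is then {DD, A, E, R, S, S}, 6 items in all.
That gives (6)!/(2!) = 360 arrangements.

360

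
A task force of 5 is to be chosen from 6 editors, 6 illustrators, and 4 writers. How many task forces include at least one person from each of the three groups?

With no constraint there are C(16,5) = 4368 possible selections.
Subtract selections that omit an entire group: no editors → C(10,5) = 252; no illustrators → C(10,5) = 252; no writers → C(12,5) = 792.
Add back selections omitting two groups (i.e. drawn from a single group): C(6,5) + C(6,5) + C(4,5) = 12.
By inclusion–exclusion: 4368 − 1296 + 12 = 3084.

3084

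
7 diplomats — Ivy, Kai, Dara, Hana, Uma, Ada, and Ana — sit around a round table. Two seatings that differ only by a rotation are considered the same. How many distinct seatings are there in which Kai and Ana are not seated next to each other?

All circular seatings of 7 people number (6)! = 720.
Those with Kai next to Ana: fuse the pair into one unit and seat 6 units around a circle — 2·(5)! = 240.
Subtracting, 720 − 240 = 480.

480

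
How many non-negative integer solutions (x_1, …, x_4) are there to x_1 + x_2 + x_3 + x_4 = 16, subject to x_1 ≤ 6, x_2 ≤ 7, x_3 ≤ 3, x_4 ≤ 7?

Ignoring the caps, the number of non-negative solutions to x_1+…+x_4 = 16 is C(19,3) = 969.
Subtract solutions that violate a single cap (substitute x_i' = x_i − (cap_i+1)): x_1 ≥ 7 gives C(12,3) = 220; x_2 ≥ 8 gives C(11,3) = 165; x_3 ≥ 4 gives C(15,3) = 455; x_4 ≥ 8 gives C(11,3) = 165. Together 1005.
Add back pairs where two caps are both exceeded: 4 + 56 + 4 + 35 + 1 + 35 = 135.
By inclusion–exclusion the count is 969 − 1005 + 135 = 99.

99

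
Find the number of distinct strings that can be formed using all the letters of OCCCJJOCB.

OCCCJJOCB has 9 letters with C appearing 4 times, J appearing twice, and O appearing twice.
The number of distinct arrangements is 9!/(4!·2!·2!) = 362880/96 = 3780.

3780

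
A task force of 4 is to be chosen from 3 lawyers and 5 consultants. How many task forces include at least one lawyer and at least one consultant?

65

With no constraint there are C(8,4) = 70 possible selections.
Selections missing a whole group: no lawyers → C(5,4) = 5; no consultants → C(3,4) = 0.
Both groups omitted at once is impossible, so 70 − 5 = 65.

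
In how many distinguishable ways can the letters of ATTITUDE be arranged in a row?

The 8 letters of ATTITUDE have repeats: T appearing 3 times.
So there are 8! / (3!) = 6720 distinguishable arrangements.

6720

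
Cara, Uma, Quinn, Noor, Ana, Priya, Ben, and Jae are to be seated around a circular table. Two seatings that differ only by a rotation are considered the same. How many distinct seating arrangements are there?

5040

Fix one person's seat to break rotational symmetry; the remaining 7 people can be arranged in (7)! = 5040 ways.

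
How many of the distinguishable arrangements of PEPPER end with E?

Fix E in the last position and arrange the remaining 5 letters.
Those 5 letters have P appearing 3 times, giving (5)!/(3!) = 20.

20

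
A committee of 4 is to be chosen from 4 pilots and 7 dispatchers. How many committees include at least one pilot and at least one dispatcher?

294

Total 4-person selections from all 11: C(11,4) = 330.
Selections missing a whole group: no pilots → C(7,4) = 35; no dispatchers → C(4,4) = 1.
Both groups omitted at once is impossible, so 330 − 36 = 294.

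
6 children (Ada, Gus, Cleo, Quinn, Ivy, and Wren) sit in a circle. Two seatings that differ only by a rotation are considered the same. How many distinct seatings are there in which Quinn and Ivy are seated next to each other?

48

Glue Quinn and Ivy into a block (2 internal orders). Seating 5 units around a circle gives (4)! arrangements.
So 2 × (4)! = 2 × 24 = 48.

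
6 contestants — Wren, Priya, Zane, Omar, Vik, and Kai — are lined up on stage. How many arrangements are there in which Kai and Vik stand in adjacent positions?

240

Glue Kai and Vik into one block (2 internal orders), leaving 5 units to arrange in a row.
That gives 2 × 5! = 2 × 120 = 240.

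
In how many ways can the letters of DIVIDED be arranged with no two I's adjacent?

300

Total arrangements of DIVIDED: 7!/(3!·2!) = 420.
If the two I's are adjacent, glue them into one block, leaving 6 items to arrange: (6)!/(3!) = 120 ways.
Subtracting, 420 − 120 = 300 arrangements keep the I's apart.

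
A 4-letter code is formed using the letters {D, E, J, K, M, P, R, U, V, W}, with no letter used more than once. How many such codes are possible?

5040

With no repetition, fill the 4 letters in order: 10 choices, then 9, down to 7.
10 × 9 × 8 × 7 = 5040.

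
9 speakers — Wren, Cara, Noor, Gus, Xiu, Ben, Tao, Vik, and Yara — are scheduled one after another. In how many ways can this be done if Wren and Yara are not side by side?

There are 9! = 362880 arrangements in all. If Wren and Yara are adjacent, merging them into one block gives 2·(8)! = 80640 arrangements.
So 362880 − 80640 = 282240 arrangements keep them apart.

282240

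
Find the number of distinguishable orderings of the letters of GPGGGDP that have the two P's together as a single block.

30

Treat the 2 copies of P as a single block. The multiset to arrange is then {PP, D, G, G, G, G}, 6 items in all.
That gives (6)!/(4!) = 30 arrangements.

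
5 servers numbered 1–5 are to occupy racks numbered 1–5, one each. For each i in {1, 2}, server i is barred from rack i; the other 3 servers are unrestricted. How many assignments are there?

78

Let Aᵢ (for i ∈ {1, 2}) be the placements that put server i in its forbidden rack. Any j of these fix j positions, leaving (5−j)! ways to fill the rest, and there are C(2,j) ways to pick which j.
By inclusion–exclusion, the number of valid placements is Σ_{j=0}^{2} (−1)^j C(2,j)·(5−j)!.
Computing: 120 − 48 + 6 = 78.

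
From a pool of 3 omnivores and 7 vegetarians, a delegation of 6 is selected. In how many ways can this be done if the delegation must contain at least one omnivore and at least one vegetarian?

With no constraint there are C(10,6) = 210 possible selections.
Selections missing a whole group: no omnivores → C(7,6) = 7; no vegetarians → C(3,6) = 0.
Both groups omitted at once is impossible, so 210 − 7 = 203.

203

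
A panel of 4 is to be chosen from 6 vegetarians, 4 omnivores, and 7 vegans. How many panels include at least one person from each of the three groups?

Total 4-person selections from all 17: C(17,4) = 2380.
Selections missing a whole group: no vegetarians → C(11,4) = 330; no omnivores → C(13,4) = 715; no vegans → C(10,4) = 210.
Add back selections omitting two groups (i.e. drawn from a single group): C(6,4) + C(4,4) + C(7,4) = 51.
By inclusion–exclusion: 2380 − 1255 + 51 = 1176.

1176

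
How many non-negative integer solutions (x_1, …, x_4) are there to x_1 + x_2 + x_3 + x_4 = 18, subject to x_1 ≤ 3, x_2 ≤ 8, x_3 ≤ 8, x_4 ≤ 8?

Ignoring the caps, the number of non-negative solutions to x_1+…+x_4 = 18 is C(21,3) = 1330.
Subtract solutions that violate a single cap (substitute x_i' = x_i − (cap_i+1)): x_1 ≥ 4 gives C(17,3) = 680; x_2 ≥ 9 gives C(12,3) = 220; x_3 ≥ 9 gives C(12,3) = 220; x_4 ≥ 9 gives C(12,3) = 220. Together 1340.
Add back pairs where two caps are both exceeded: 56 + 56 + 56 + 1 + 1 + 1 = 171.
By inclusion–exclusion the count is 1330 − 1340 + 171 = 161.

161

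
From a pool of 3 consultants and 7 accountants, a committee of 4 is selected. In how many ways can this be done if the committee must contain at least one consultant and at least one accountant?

With no constraint there are C(10,4) = 210 possible selections.
Subtract selections that omit an entire group: no consultants → C(7,4) = 35; no accountants → C(3,4) = 0.
Both groups omitted at once is impossible, so 210 − 35 = 175.

175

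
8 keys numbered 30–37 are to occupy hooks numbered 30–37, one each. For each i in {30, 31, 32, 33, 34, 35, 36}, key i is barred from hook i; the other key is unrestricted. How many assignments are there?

16687

Let Aᵢ (for 30 ≤ i ≤ 36) be the placements that put key i in its forbidden hook. Any j of these fix j positions, leaving (8−j)! ways to fill the rest, and there are C(7,j) ways to pick which j.
By inclusion–exclusion, the number of valid placements is Σ_{j=0}^{7} (−1)^j C(7,j)·(8−j)!.
Computing: 40320 − 35280 + 15120 − 4200 + 840 − 126 + 14 − 1 = 16687.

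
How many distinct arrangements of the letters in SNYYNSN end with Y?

With the last slot taken by Y, it remains to arrange the other 6 letters (SNYNSN).
Those 6 letters have N appearing 3 times and S appearing twice, giving (6)!/(3!·2!) = 60.

60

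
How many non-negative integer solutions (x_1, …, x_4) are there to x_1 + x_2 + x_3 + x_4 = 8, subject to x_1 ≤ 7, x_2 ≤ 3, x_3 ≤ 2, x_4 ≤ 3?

By stars and bars, unrestricted non-negative solutions to x_1+…+x_4 = 8 number C(8+3,3) = 165.
Subtract solutions that violate a single cap (substitute x_i' = x_i − (cap_i+1)): x_1 ≥ 8 gives C(3,3) = 1; x_2 ≥ 4 gives C(7,3) = 35; x_3 ≥ 3 gives C(8,3) = 56; x_4 ≥ 4 gives C(7,3) = 35. Together 127.
Add back pairs where two caps are both exceeded: 0 + 0 + 0 + 4 + 1 + 4 = 9.
By inclusion–exclusion the count is 165 − 127 + 9 = 47.

47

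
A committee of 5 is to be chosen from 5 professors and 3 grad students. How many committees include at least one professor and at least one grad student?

With no constraint there are C(8,5) = 56 possible selections.
Subtract selections that omit an entire group: no professors → C(3,5) = 0; no grad students → C(5,5) = 1.
Both groups omitted at once is impossible, so 56 − 1 = 55.

55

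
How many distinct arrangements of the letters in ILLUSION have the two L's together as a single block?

2520

Treat the 2 copies of L as a single block. The multiset to arrange is then {LL, I, I, N, O, S, U}, 7 items in all.
That gives (7)!/(2!) = 2520 arrangements.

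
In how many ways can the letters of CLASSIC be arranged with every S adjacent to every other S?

360

Treat the 2 copies of S as a single block. The multiset to arrange is then {SS, A, C, C, I, L}, 6 items in all.
That gives (6)!/(2!) = 360 arrangements.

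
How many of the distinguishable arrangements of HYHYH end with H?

6

With the last slot taken by H, it remains to arrange the other 4 letters (YHYH).
Those 4 letters have H appearing twice and Y appearing twice, giving (4)!/(2!·2!) = 6.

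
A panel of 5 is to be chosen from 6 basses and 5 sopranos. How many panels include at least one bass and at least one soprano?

455

Unrestricted: C(11,5) = 462 ways to pick any 5 of the 11.
Subtract selections that omit an entire group: no basses → C(5,5) = 1; no sopranos → C(6,5) = 6.
Both groups omitted at once is impossible, so 462 − 7 = 455.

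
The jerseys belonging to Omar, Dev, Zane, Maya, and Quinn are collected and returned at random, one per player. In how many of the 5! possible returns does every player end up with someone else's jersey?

Count assignments avoiding every fixed point. For any j of the 5 players fixed to their old jersey, the other 5−j can be arranged in (5−j)! ways.
By inclusion–exclusion this is Σ_{j=0}^{5} (−1)^j C(5,j)·(5−j)!.
Computing: 120 − 120 + 60 − 20 + 5 − 1 = 44.

44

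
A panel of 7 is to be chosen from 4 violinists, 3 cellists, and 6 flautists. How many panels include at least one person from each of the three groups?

With no constraint there are C(13,7) = 1716 possible selections.
Subtract selections that omit an entire group: no violinists → C(9,7) = 36; no cellists → C(10,7) = 120; no flautists → C(7,7) = 1.
Add back selections omitting two groups (i.e. drawn from a single group): C(4,7) + C(3,7) + C(6,7) = 0.
By inclusion–exclusion: 1716 − 157 + 0 = 1559.

1559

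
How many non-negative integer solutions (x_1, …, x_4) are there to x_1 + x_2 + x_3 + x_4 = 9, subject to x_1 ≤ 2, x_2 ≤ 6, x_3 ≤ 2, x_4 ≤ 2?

Ignoring the caps, the number of non-negative solutions to x_1+…+x_4 = 9 is C(12,3) = 220.
Subtract solutions that violate a single cap (substitute x_i' = x_i − (cap_i+1)): x_1 ≥ 3 gives C(9,3) = 84; x_2 ≥ 7 gives C(5,3) = 10; x_3 ≥ 3 gives C(9,3) = 84; x_4 ≥ 3 gives C(9,3) = 84. Together 262.
Add back pairs where two caps are both exceeded: 0 + 20 + 20 + 0 + 0 + 20 = 60.
Subtract triples: 0 + 0 + 1 + 0 = 1.
By inclusion–exclusion the count is 220 − 262 + 60 − 1 = 17.

17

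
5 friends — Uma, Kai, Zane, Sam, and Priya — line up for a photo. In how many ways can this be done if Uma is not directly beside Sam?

There are 5! = 120 arrangements in all. If Uma and Sam are adjacent, merging them into one block gives 2·(4)! = 48 arrangements.
Complementary counting: 120 − 48 = 72.

72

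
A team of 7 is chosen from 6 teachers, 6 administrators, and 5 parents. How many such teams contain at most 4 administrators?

Split by how many administrators are chosen (0 through 4).
Sum: C(6,0)·C(11,7) + C(6,1)·C(11,6) + C(6,2)·C(11,5) + C(6,3)·C(11,4) + C(6,4)·C(11,3) = 330 + 2772 + 6930 + 6600 + 2475 = 19107.

19107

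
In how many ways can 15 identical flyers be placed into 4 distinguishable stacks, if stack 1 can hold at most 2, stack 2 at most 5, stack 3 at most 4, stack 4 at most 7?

19

Without the upper bounds there are C(18,3) = 816 ways to split 15 among 4 stacks.
Subtract solutions that violate a single cap (substitute x_i' = x_i − (cap_i+1)): x_1 ≥ 3 gives C(15,3) = 455; x_2 ≥ 6 gives C(12,3) = 220; x_3 ≥ 5 gives C(13,3) = 286; x_4 ≥ 8 gives C(10,3) = 120. Together 1081.
Add back pairs where two caps are both exceeded: 84 + 120 + 35 + 35 + 4 + 10 = 288.
Subtract triples: 4 + 0 + 0 + 0 = 4.
By inclusion–exclusion the count is 816 − 1081 + 288 − 4 = 19.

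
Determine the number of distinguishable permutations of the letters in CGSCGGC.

Letter multiplicities in CGSCGGC: C×3, G×3, S×1.
So there are 7! / (3!·3!) = 140 distinguishable arrangements.

140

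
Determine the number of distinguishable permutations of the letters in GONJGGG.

210

GONJGGG has 7 letters with G appearing 4 times.
Dividing 7! = 5040 by 4! = 24 for the repeated letters gives 210.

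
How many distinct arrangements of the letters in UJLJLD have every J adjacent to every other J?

Treat the 2 copies of J as a single block. The multiset to arrange is then {JJ, D, L, L, U}, 5 items in all.
That gives (5)!/(2!) = 60 arrangements.

60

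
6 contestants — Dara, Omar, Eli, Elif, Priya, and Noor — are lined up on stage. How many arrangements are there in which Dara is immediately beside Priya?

240

Glue Dara and Priya into one block (2 internal orders), leaving 5 units to arrange in a row.
That gives 2 × 5! = 2 × 120 = 240.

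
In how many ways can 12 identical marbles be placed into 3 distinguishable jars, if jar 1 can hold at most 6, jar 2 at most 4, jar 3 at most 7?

By stars and bars, unrestricted non-negative solutions to x_1+…+x_3 = 12 number C(12+2,2) = 91.
Subtract solutions that violate a single cap (substitute x_i' = x_i − (cap_i+1)): x_1 ≥ 7 gives C(7,2) = 21; x_2 ≥ 5 gives C(9,2) = 36; x_3 ≥ 8 gives C(6,2) = 15. Together 72.
Add back pairs where two caps are both exceeded: 1 + 0 + 0 = 1.
By inclusion–exclusion the count is 91 − 72 + 1 = 20.

20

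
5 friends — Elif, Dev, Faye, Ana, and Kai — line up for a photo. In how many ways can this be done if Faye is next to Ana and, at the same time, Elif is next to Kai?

Treat {Faye,Ana} as one block (2 orders) and {Elif,Kai} as another (2 orders).
That leaves 3 units to arrange: 2 × 2 × 3! = 4 × 6 = 24.

24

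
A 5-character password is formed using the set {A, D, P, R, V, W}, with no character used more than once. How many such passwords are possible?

Choose and order 5 of the 6 symbols: the first character has 6 options, the next 5, and so on down to 2.
That product is 6 × 5 × 4 × 3 × 2 = 720.

720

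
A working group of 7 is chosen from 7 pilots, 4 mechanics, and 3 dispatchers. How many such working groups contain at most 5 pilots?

3382

Split by how many pilots are chosen (0 through 5).
Sum: C(7,0)·C(7,7) + C(7,1)·C(7,6) + C(7,2)·C(7,5) + C(7,3)·C(7,4) + C(7,4)·C(7,3) + C(7,5)·C(7,2) = 1 + 49 + 441 + 1225 + 1225 + 441 = 3382.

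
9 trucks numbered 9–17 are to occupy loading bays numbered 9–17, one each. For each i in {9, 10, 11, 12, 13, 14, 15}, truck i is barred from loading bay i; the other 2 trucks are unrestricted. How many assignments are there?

165016

Let Aᵢ (for 9 ≤ i ≤ 15) be the placements that put truck i in its forbidden loading bay. Any j of these fix j positions, leaving (9−j)! ways to fill the rest, and there are C(7,j) ways to pick which j.
By inclusion–exclusion, the number of valid placements is Σ_{j=0}^{7} (−1)^j C(7,j)·(9−j)!.
Computing: 362880 − 282240 + 105840 − 25200 + 4200 − 504 + 42 − 2 = 165016.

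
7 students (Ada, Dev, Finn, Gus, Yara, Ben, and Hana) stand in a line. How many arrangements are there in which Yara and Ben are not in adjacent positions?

Of the 7! = 5040 arrangements, those with Yara and Ben adjacent number 2 × 6! = 1440 (treat the pair as a block with 2 internal orders).
So 5040 − 1440 = 3600 arrangements keep them apart.

3600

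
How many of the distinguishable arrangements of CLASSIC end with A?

180

With the last slot taken by A, it remains to arrange the other 6 letters (CLSSIC).
Those 6 letters have C appearing twice and S appearing twice, giving (6)!/(2!·2!) = 180.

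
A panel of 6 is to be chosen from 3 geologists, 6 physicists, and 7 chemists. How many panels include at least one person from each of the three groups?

Total 6-person selections from all 16: C(16,6) = 8008.
Subtract selections that omit an entire group: no geologists → C(13,6) = 1716; no physicists → C(10,6) = 210; no chemists → C(9,6) = 84.
Add back selections omitting two groups (i.e. drawn from a single group): C(3,6) + C(6,6) + C(7,6) = 8.
By inclusion–exclusion: 8008 − 2010 + 8 = 6006.

6006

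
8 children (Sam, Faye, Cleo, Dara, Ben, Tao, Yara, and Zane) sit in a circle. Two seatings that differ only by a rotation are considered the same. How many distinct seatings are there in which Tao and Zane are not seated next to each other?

All circular seatings of 8 people number (7)! = 5040.
Those with Tao next to Zane: fuse the pair into one unit and seat 7 units around a circle — 2·(6)! = 1440.
Subtracting, 5040 − 1440 = 3600.

3600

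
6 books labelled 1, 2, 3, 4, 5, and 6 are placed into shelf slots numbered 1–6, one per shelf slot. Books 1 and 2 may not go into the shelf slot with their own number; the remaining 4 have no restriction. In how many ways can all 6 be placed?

Let Aᵢ (for i ∈ {1, 2}) be the placements that put book i in its forbidden shelf slot. Any j of these fix j positions, leaving (6−j)! ways to fill the rest, and there are C(2,j) ways to pick which j.
By inclusion–exclusion, the number of valid placements is Σ_{j=0}^{2} (−1)^j C(2,j)·(6−j)!.
Computing: 720 − 240 + 24 = 504.

504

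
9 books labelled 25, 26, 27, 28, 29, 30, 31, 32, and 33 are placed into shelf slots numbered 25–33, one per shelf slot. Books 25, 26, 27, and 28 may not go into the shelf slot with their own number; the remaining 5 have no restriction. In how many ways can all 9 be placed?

229080

Let Aᵢ (for 25 ≤ i ≤ 28) be the placements that put book i in its forbidden shelf slot. Any j of these fix j positions, leaving (9−j)! ways to fill the rest, and there are C(4,j) ways to pick which j.
By inclusion–exclusion, the number of valid placements is Σ_{j=0}^{4} (−1)^j C(4,j)·(9−j)!.
Computing: 362880 − 161280 + 30240 − 2880 + 120 = 229080.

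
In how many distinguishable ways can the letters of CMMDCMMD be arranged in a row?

CMMDCMMD has 8 letters with C appearing twice, D appearing twice, and M appearing 4 times.
So there are 8! / (4!·2!·2!) = 420 distinguishable arrangements.

420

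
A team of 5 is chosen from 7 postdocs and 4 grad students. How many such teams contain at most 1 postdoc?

7

Split by how many postdocs are chosen (0 through 1).
Sum: C(7,0)·C(4,5) + C(7,1)·C(4,4) = 0 + 7 = 7.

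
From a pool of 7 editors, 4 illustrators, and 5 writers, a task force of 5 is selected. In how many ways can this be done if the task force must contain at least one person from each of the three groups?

3010

With no constraint there are C(16,5) = 4368 possible selections.
Selections missing a whole group: no editors → C(9,5) = 126; no illustrators → C(12,5) = 792; no writers → C(11,5) = 462.
Add back selections omitting two groups (i.e. drawn from a single group): C(7,5) + C(4,5) + C(5,5) = 22.
By inclusion–exclusion: 4368 − 1380 + 22 = 3010.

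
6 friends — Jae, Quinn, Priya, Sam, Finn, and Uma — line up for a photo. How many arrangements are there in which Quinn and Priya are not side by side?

480

There are 6! = 720 arrangements in all. If Quinn and Priya are adjacent, merging them into one block gives 2·(5)! = 240 arrangements.
So 720 − 240 = 480 arrangements keep them apart.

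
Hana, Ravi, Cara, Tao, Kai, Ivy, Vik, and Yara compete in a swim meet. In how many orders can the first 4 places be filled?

1680

This is an ordered selection of 4 from 8: P(8,4).
That gives 8 × 7 × 6 × 5 = 1680.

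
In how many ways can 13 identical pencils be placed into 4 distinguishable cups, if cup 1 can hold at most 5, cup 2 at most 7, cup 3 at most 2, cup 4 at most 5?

By stars and bars, unrestricted non-negative solutions to x_1+…+x_4 = 13 number C(13+3,3) = 560.
Subtract solutions that violate a single cap (substitute x_i' = x_i − (cap_i+1)): x_1 ≥ 6 gives C(10,3) = 120; x_2 ≥ 8 gives C(8,3) = 56; x_3 ≥ 3 gives C(13,3) = 286; x_4 ≥ 6 gives C(10,3) = 120. Together 582.
Add back pairs where two caps are both exceeded: 0 + 35 + 4 + 10 + 0 + 35 = 84.
By inclusion–exclusion the count is 560 − 582 + 84 = 62.

62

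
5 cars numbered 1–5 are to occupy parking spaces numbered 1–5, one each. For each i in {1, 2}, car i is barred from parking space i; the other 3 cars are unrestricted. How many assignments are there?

78

Let Aᵢ (for i ∈ {1, 2}) be the placements that put car i in its forbidden parking space. Any j of these fix j positions, leaving (5−j)! ways to fill the rest, and there are C(2,j) ways to pick which j.
By inclusion–exclusion, the number of valid placements is Σ_{j=0}^{2} (−1)^j C(2,j)·(5−j)!.
Computing: 120 − 48 + 6 = 78.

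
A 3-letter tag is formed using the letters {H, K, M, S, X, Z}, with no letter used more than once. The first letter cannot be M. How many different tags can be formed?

100

The first letter has 6−1 = 5 choices (anything except M).
The remaining 2 letters are filled from the other 5 symbols without repetition: 5 × 4 = 20.
Total: 5 × 20 = 100.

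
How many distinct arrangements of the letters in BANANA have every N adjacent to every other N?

20

Treat the 2 copies of N as a single block. The multiset to arrange is then {NN, A, A, A, B}, 5 items in all.
That gives (5)!/(3!) = 20 arrangements.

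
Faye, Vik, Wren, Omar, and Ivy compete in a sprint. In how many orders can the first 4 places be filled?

This is an ordered selection of 4 from 5: P(5,4).
That gives 5 × 4 × 3 × 2 = 120.

120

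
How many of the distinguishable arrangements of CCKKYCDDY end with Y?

1680

Fix Y in the last position and arrange the remaining 8 letters.
Those 8 letters have C appearing 3 times, D appearing twice, and K appearing twice, giving (8)!/(3!·2!·2!) = 1680.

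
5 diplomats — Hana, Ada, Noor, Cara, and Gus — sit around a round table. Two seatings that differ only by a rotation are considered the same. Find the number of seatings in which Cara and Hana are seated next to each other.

12

Treat {Cara, Hana} as one unit (2 internal orders) and seat the resulting 4 units around the table: (3)! circular arrangements.
So 2 × (3)! = 2 × 6 = 12.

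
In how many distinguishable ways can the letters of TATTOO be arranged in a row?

The 6 letters of TATTOO have repeats: O appearing twice and T appearing 3 times.
The number of distinct arrangements is 6!/(3!·2!) = 720/12 = 60.

60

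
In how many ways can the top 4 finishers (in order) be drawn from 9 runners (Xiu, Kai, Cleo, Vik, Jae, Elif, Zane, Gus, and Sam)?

3024

This is an ordered selection of 4 from 9: P(9,4).
That gives 9 × 8 × 7 × 6 = 3024.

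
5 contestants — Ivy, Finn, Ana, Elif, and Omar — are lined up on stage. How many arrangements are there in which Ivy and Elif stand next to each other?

Place the 3 others and the Ivy-Elif pair as 4 objects in a line; the pair has 2 internal arrangements.
So the count is 2·(4)! = 48.

48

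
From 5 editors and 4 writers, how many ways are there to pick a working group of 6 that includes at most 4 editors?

Split by how many editors are chosen (0 through 4).
Sum: C(5,0)·C(4,6) + C(5,1)·C(4,5) + C(5,2)·C(4,4) + C(5,3)·C(4,3) + C(5,4)·C(4,2) = 0 + 0 + 10 + 40 + 30 = 80.

80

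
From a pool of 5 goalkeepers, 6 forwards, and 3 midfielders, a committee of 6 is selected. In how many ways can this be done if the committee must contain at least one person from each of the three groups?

2430

Total 6-person selections from all 14: C(14,6) = 3003.
Subtract selections that omit an entire group: no goalkeepers → C(9,6) = 84; no forwards → C(8,6) = 28; no midfielders → C(11,6) = 462.
Add back selections omitting two groups (i.e. drawn from a single group): C(5,6) + C(6,6) + C(3,6) = 1.
By inclusion–exclusion: 3003 − 574 + 1 = 2430.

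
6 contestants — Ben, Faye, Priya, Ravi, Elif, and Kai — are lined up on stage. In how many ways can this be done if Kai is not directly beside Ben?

480

Of the 6! = 720 arrangements, those with Kai and Ben adjacent number 2 × 5! = 240 (treat the pair as a block with 2 internal orders).
So 720 − 240 = 480 arrangements keep them apart.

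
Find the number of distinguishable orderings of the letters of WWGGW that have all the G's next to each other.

Treat the 2 copies of G as a single block. The multiset to arrange is then {GG, W, W, W}, 4 items in all.
That gives (4)!/(3!) = 4 arrangements.

4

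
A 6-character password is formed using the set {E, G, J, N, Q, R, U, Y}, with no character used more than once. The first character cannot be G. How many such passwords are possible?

17640

The first character has 8−1 = 7 choices (anything except G).
The remaining 5 characters are filled from the other 7 symbols without repetition: 7 × 6 × 5 × 4 × 3 = 2520.
Total: 7 × 2520 = 17640.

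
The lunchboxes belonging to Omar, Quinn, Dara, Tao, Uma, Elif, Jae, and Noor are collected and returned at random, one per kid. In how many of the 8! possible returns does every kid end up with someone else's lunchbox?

Count assignments avoiding every fixed point. For any j of the 8 kids fixed to their own lunchbox, the other 8−j can be arranged in (8−j)! ways.
By inclusion–exclusion this is Σ_{j=0}^{8} (−1)^j C(8,j)·(8−j)!.
Computing: 40320 − 40320 + 20160 − 6720 + 1680 − 336 + 56 − 8 + 1 = 14833.

14833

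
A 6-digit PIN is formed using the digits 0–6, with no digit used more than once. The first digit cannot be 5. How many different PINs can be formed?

4320

The first digit has 7−1 = 6 choices (anything except 5).
The remaining 5 digits are filled from the other 6 symbols without repetition: 6 × 5 × 4 × 3 × 2 = 720.
Total: 6 × 720 = 4320.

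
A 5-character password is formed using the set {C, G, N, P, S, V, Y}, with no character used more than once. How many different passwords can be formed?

Choose and order 5 of the 7 symbols: the first character has 7 options, the next 6, and so on down to 3.
That product is 7 × 6 × 5 × 4 × 3 = 2520.

2520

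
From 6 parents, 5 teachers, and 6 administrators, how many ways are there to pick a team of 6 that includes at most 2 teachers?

9834

Split by how many teachers are chosen (0 through 2).
Sum: C(5,0)·C(12,6) + C(5,1)·C(12,5) + C(5,2)·C(12,4) = 924 + 3960 + 4950 = 9834.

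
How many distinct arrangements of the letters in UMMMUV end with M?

30

With the last slot taken by M, it remains to arrange the other 5 letters (UMMUV).
Those 5 letters have M appearing twice and U appearing twice, giving (5)!/(2!·2!) = 30.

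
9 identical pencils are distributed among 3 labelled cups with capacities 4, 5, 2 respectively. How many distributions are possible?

6

By stars and bars, unrestricted non-negative solutions to x_1+…+x_3 = 9 number C(9+2,2) = 55.
Subtract solutions that violate a single cap (substitute x_i' = x_i − (cap_i+1)): x_1 ≥ 5 gives C(6,2) = 15; x_2 ≥ 6 gives C(5,2) = 10; x_3 ≥ 3 gives C(8,2) = 28. Together 53.
Add back pairs where two caps are both exceeded: 0 + 3 + 1 = 4.
By inclusion–exclusion the count is 55 − 53 + 4 = 6.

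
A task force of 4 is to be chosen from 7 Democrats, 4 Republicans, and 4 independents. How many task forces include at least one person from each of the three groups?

672

Total 4-person selections from all 15: C(15,4) = 1365.
Selections missing a whole group: no Democrats → C(8,4) = 70; no Republicans → C(11,4) = 330; no independents → C(11,4) = 330.
Add back selections omitting two groups (i.e. drawn from a single group): C(7,4) + C(4,4) + C(4,4) = 37.
By inclusion–exclusion: 1365 − 730 + 37 = 672.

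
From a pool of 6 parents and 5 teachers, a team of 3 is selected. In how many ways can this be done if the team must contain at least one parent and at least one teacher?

135

With no constraint there are C(11,3) = 165 possible selections.
Subtract selections that omit an entire group: no parents → C(5,3) = 10; no teachers → C(6,3) = 20.
Both groups omitted at once is impossible, so 165 − 30 = 135.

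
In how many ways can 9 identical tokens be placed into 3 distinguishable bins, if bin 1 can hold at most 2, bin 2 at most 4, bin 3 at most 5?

By stars and bars, unrestricted non-negative solutions to x_1+…+x_3 = 9 number C(9+2,2) = 55.
Subtract solutions that violate a single cap (substitute x_i' = x_i − (cap_i+1)): x_1 ≥ 3 gives C(8,2) = 28; x_2 ≥ 5 gives C(6,2) = 15; x_3 ≥ 6 gives C(5,2) = 10. Together 53.
Add back pairs where two caps are both exceeded: 3 + 1 + 0 = 4.
By inclusion–exclusion the count is 55 − 53 + 4 = 6.

6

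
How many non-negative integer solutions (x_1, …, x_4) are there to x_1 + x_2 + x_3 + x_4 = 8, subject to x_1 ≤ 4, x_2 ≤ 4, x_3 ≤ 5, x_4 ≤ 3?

By stars and bars, unrestricted non-negative solutions to x_1+…+x_4 = 8 number C(8+3,3) = 165.
Subtract solutions that violate a single cap (substitute x_i' = x_i − (cap_i+1)): x_1 ≥ 5 gives C(6,3) = 20; x_2 ≥ 5 gives C(6,3) = 20; x_3 ≥ 6 gives C(5,3) = 10; x_4 ≥ 4 gives C(7,3) = 35. Together 85.
No two caps can be exceeded simultaneously, so the pair terms are all 0.
By inclusion–exclusion the count is 165 − 85 + 0 = 80.

80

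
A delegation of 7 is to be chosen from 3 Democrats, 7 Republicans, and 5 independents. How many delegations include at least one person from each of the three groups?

With no constraint there are C(15,7) = 6435 possible selections.
Subtract selections that omit an entire group: no Democrats → C(12,7) = 792; no Republicans → C(8,7) = 8; no independents → C(10,7) = 120.
Add back selections omitting two groups (i.e. drawn from a single group): C(3,7) + C(7,7) + C(5,7) = 1.
By inclusion–exclusion: 6435 − 920 + 1 = 5516.

5516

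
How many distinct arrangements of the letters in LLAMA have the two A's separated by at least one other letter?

There are 5!/(2!·2!) = 30 arrangements of LLAMA in total.
If the two A's are adjacent, glue them into one block, leaving 4 items to arrange: (4)!/(2!) = 12 ways.
Subtracting, 30 − 12 = 18 arrangements keep the A's apart.

18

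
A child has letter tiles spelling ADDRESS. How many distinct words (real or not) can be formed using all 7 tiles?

1260

Letter multiplicities in ADDRESS: A×1, D×2, E×1, R×1, S×2.
So there are 7! / (2!·2!) = 1260 distinguishable arrangements.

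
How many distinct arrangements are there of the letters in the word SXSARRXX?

Letter multiplicities in SXSARRXX: A×1, R×2, S×2, X×3.
The number of distinct arrangements is 8!/(3!·2!·2!) = 40320/24 = 1680.

1680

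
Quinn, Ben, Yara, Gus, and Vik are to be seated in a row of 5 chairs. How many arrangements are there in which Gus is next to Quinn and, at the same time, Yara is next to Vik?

24

Treat {Gus,Quinn} as one block (2 orders) and {Yara,Vik} as another (2 orders).
That leaves 3 units to arrange: 2 × 2 × 3! = 4 × 6 = 24.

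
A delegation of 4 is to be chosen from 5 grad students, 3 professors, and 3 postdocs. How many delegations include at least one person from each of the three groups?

With no constraint there are C(11,4) = 330 possible selections.
Selections missing a whole group: no grad students → C(6,4) = 15; no professors → C(8,4) = 70; no postdocs → C(8,4) = 70.
Add back selections omitting two groups (i.e. drawn from a single group): C(5,4) + C(3,4) + C(3,4) = 5.
By inclusion–exclusion: 330 − 155 + 5 = 180.

180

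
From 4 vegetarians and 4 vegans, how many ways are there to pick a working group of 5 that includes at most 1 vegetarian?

4

Split by how many vegetarians are chosen (0 through 1).
Sum: C(4,0)·C(4,5) + C(4,1)·C(4,4) = 0 + 4 = 4.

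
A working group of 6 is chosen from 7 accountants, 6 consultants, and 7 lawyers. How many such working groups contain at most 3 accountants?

Split by how many accountants are chosen (0 through 3).
Sum: C(7,0)·C(13,6) + C(7,1)·C(13,5) + C(7,2)·C(13,4) + C(7,3)·C(13,3) = 1716 + 9009 + 15015 + 10010 = 35750.

35750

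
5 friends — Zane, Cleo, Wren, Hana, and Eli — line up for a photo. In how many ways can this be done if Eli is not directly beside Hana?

72

There are 5! = 120 arrangements in all. If Eli and Hana are adjacent, merging them into one block gives 2·(4)! = 48 arrangements.
Complementary counting: 120 − 48 = 72.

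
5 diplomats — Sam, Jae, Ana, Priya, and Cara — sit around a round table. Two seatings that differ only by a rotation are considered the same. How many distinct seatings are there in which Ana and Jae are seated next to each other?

12

Treat {Ana, Jae} as one unit (2 internal orders) and seat the resulting 4 units around the table: (3)! circular arrangements.
So 2 × (3)! = 2 × 6 = 12.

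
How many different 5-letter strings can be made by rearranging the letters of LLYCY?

The 5 letters of LLYCY have repeats: L appearing twice and Y appearing twice.
Dividing 5! = 120 by 2!·2! = 4 for the repeated letters gives 30.

30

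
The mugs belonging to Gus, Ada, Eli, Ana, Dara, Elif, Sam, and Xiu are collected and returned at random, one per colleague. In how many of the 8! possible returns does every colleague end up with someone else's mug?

14833

Let Aᵢ be the assignments in which colleague i gets their own mug. We want the size of the complement of A₁∪…∪A_8.
By inclusion–exclusion this is Σ_{j=0}^{8} (−1)^j C(8,j)·(8−j)!.
Computing: 40320 − 40320 + 20160 − 6720 + 1680 − 336 + 56 − 8 + 1 = 14833.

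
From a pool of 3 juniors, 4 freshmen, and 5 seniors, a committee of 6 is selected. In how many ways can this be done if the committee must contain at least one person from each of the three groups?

805

With no constraint there are C(12,6) = 924 possible selections.
Selections missing a whole group: no juniors → C(9,6) = 84; no freshmen → C(8,6) = 28; no seniors → C(7,6) = 7.
Add back selections omitting two groups (i.e. drawn from a single group): C(3,6) + C(4,6) + C(5,6) = 0.
By inclusion–exclusion: 924 − 119 + 0 = 805.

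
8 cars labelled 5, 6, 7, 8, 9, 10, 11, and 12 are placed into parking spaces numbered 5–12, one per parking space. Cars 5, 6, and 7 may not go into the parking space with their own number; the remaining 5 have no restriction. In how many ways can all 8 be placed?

Let Aᵢ (for i ∈ {5, 6, 7}) be the placements that put car i in its forbidden parking space. Any j of these fix j positions, leaving (8−j)! ways to fill the rest, and there are C(3,j) ways to pick which j.
By inclusion–exclusion, the number of valid placements is Σ_{j=0}^{3} (−1)^j C(3,j)·(8−j)!.
Computing: 40320 − 15120 + 2160 − 120 = 27240.

27240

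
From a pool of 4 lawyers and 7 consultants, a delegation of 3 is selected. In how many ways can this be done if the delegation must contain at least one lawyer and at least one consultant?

126

Total 3-person selections from all 11: C(11,3) = 165.
Subtract selections that omit an entire group: no lawyers → C(7,3) = 35; no consultants → C(4,3) = 4.
Both groups omitted at once is impossible, so 165 − 39 = 126.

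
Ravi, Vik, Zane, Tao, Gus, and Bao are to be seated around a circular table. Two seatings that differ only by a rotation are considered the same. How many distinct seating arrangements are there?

Seat Ravi anywhere (absorbing the rotational symmetry), then permute the other 5: (5)! = 120.

120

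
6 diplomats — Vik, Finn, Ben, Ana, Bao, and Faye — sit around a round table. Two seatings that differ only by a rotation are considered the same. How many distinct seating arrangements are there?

Seat Vik anywhere (absorbing the rotational symmetry), then permute the other 5: (5)! = 120.

120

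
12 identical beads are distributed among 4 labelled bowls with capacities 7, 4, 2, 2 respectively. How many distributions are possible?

By stars and bars, unrestricted non-negative solutions to x_1+…+x_4 = 12 number C(12+3,3) = 455.
Subtract solutions that violate a single cap (substitute x_i' = x_i − (cap_i+1)): x_1 ≥ 8 gives C(7,3) = 35; x_2 ≥ 5 gives C(10,3) = 120; x_3 ≥ 3 gives C(12,3) = 220; x_4 ≥ 3 gives C(12,3) = 220. Together 595.
Add back pairs where two caps are both exceeded: 0 + 4 + 4 + 35 + 35 + 84 = 162.
Subtract triples: 0 + 0 + 0 + 4 = 4.
By inclusion–exclusion the count is 455 − 595 + 162 − 4 = 18.

18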